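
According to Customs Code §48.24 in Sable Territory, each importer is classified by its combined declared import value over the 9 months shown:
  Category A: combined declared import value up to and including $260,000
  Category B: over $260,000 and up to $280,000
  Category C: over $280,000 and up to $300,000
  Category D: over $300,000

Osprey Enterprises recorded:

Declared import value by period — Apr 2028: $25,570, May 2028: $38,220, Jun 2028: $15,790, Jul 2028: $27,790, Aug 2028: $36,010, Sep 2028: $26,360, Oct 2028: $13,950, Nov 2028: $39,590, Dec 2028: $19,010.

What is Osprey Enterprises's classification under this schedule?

Combined declared import value: $25,570 + $38,220 + $15,790 + $27,790 + $36,010 + $26,360 + $13,950 + $39,590 + $19,010 = $242,290.
$242,290 ≤ $260,000, so Category A applies.

Category A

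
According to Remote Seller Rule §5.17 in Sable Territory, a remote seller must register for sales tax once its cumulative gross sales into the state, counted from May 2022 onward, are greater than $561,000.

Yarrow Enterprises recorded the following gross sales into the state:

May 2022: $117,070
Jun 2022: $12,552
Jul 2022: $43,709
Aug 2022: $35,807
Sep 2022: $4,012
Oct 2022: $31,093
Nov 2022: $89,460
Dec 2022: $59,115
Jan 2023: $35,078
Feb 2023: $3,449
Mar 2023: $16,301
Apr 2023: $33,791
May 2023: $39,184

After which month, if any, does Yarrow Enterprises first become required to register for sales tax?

Through May 2022: $117,070
Through Jun 2022: $129,622
Through Jul 2022: $173,331
Through Aug 2022: $209,138
Through Sep 2022: $213,150
Through Oct 2022: $244,243
Through Nov 2022: $333,703
Through Dec 2022: $392,818
Through Jan 2023: $427,896
Through Feb 2023: $431,345
Through Mar 2023: $447,646
Through Apr 2023: $481,437
Through May 2023: $520,621
Final cumulative total $520,621 ≤ $561,000; the threshold is never exceeded.

Not triggered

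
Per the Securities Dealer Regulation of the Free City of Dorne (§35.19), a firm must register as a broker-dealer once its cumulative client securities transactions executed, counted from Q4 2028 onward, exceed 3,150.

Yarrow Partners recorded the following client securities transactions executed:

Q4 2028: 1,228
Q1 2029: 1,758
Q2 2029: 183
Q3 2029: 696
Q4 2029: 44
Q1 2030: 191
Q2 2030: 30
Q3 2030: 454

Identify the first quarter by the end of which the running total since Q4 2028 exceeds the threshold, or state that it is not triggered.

Through Q4 2028: 1,228
Through Q1 2029: 2,986
Through Q2 2029: 3,169 ← exceeds threshold

Q2 2029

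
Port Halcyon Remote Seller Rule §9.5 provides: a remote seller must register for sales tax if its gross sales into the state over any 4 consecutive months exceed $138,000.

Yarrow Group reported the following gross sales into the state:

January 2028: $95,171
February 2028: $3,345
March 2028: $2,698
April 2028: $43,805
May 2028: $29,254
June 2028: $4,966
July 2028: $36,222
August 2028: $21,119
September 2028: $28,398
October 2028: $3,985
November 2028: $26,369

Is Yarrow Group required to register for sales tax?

January 2028–April 2028: $95,171 + $3,345 + $2,698 + $43,805 = $145,019 (over)
February 2028–May 2028: $3,345 + $2,698 + $43,805 + $29,254 = $79,102 (under)
March 2028–June 2028: $2,698 + $43,805 + $29,254 + $4,966 = $80,723 (under)
April 2028–July 2028: $43,805 + $29,254 + $4,966 + $36,222 = $114,247 (under)
May 2028–August 2028: $29,254 + $4,966 + $36,222 + $21,119 = $91,561 (under)
June 2028–September 2028: $4,966 + $36,222 + $21,119 + $28,398 = $90,705 (under)
July 2028–October 2028: $36,222 + $21,119 + $28,398 + $3,985 = $89,724 (under)
August 2028–November 2028: $21,119 + $28,398 + $3,985 + $26,369 = $79,871 (under)
At least one window exceeds $138,000.

Yes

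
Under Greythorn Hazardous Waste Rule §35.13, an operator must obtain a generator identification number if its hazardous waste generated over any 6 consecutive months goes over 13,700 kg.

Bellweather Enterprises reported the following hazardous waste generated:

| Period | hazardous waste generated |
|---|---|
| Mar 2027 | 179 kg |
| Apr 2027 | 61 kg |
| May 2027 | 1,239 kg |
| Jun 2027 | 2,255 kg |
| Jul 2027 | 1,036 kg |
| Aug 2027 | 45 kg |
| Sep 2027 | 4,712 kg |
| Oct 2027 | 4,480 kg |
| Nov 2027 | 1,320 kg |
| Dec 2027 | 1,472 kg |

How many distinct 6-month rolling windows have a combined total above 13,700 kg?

Mar 2027–Aug 2027: 179 kg + 61 kg + 1,239 kg + 2,255 kg + 1,036 kg + 45 kg = 4,815 kg (under)
Apr 2027–Sep 2027: 61 kg + 1,239 kg + 2,255 kg + 1,036 kg + 45 kg + 4,712 kg = 9,348 kg (under)
May 2027–Oct 2027: 1,239 kg + 2,255 kg + 1,036 kg + 45 kg + 4,712 kg + 4,480 kg = 13,767 kg (over)
Jun 2027–Nov 2027: 2,255 kg + 1,036 kg + 45 kg + 4,712 kg + 4,480 kg + 1,320 kg = 13,848 kg (over)
Jul 2027–Dec 2027: 1,036 kg + 45 kg + 4,712 kg + 4,480 kg + 1,320 kg + 1,472 kg = 13,065 kg (under)
2 windows exceed the threshold.

2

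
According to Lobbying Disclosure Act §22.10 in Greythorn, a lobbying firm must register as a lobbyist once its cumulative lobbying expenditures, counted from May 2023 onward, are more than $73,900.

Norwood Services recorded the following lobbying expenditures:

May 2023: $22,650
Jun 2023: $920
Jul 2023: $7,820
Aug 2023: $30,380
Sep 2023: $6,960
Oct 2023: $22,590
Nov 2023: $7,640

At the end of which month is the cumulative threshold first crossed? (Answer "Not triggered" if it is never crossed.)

Oct 2023

Through May 2023: $22,650
Through Jun 2023: $23,570
Through Jul 2023: $31,390
Through Aug 2023: $61,770
Through Sep 2023: $68,730
Through Oct 2023: $91,320 ← exceeds threshold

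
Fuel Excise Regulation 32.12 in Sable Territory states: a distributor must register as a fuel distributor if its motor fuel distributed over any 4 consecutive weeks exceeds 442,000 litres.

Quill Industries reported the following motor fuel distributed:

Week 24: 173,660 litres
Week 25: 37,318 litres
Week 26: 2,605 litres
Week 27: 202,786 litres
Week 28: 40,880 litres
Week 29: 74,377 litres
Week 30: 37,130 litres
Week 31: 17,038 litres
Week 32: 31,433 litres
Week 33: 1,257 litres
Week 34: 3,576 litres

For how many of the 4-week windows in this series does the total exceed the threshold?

Week 24–Week 27: 173,660 litres + 37,318 litres + 2,605 litres + 202,786 litres = 416,369 litres (under)
Week 25–Week 28: 37,318 litres + 2,605 litres + 202,786 litres + 40,880 litres = 283,589 litres (under)
Week 26–Week 29: 2,605 litres + 202,786 litres + 40,880 litres + 74,377 litres = 320,648 litres (under)
Week 27–Week 30: 202,786 litres + 40,880 litres + 74,377 litres + 37,130 litres = 355,173 litres (under)
Week 28–Week 31: 40,880 litres + 74,377 litres + 37,130 litres + 17,038 litres = 169,425 litres (under)
Week 29–Week 32: 74,377 litres + 37,130 litres + 17,038 litres + 31,433 litres = 159,978 litres (under)
Week 30–Week 33: 37,130 litres + 17,038 litres + 31,433 litres + 1,257 litres = 86,858 litres (under)
Week 31–Week 34: 17,038 litres + 31,433 litres + 1,257 litres + 3,576 litres = 53,304 litres (under)
0 windows exceed the threshold.

0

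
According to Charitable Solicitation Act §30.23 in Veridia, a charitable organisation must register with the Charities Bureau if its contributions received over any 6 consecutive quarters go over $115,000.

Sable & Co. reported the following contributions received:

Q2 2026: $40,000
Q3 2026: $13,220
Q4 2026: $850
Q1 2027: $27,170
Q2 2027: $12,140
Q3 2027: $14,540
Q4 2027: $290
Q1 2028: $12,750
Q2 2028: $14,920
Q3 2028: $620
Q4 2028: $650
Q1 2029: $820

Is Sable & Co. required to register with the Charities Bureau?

No

Q2 2026–Q3 2027: $40,000 + $13,220 + $850 + $27,170 + $12,140 + $14,540 = $107,920 (under)
Q3 2026–Q4 2027: $13,220 + $850 + $27,170 + $12,140 + $14,540 + $290 = $68,210 (under)
Q4 2026–Q1 2028: $850 + $27,170 + $12,140 + $14,540 + $290 + $12,750 = $67,740 (under)
Q1 2027–Q2 2028: $27,170 + $12,140 + $14,540 + $290 + $12,750 + $14,920 = $81,810 (under)
Q2 2027–Q3 2028: $12,140 + $14,540 + $290 + $12,750 + $14,920 + $620 = $55,260 (under)
Q3 2027–Q4 2028: $14,540 + $290 + $12,750 + $14,920 + $620 + $650 = $43,770 (under)
Q4 2027–Q1 2029: $290 + $12,750 + $14,920 + $620 + $650 + $820 = $30,050 (under)
No window exceeds $115,000.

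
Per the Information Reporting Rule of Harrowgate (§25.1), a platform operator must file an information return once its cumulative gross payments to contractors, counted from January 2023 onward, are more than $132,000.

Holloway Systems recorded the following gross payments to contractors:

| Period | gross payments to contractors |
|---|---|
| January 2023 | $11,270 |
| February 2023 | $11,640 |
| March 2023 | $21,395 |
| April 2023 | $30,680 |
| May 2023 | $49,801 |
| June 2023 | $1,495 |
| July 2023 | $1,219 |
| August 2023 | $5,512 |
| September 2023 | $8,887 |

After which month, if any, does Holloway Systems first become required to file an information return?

Through January 2023: $11,270
Through February 2023: $22,910
Through March 2023: $44,305
Through April 2023: $74,985
Through May 2023: $124,786
Through June 2023: $126,281
Through July 2023: $127,500
Through August 2023: $133,012 ← exceeds threshold

August 2023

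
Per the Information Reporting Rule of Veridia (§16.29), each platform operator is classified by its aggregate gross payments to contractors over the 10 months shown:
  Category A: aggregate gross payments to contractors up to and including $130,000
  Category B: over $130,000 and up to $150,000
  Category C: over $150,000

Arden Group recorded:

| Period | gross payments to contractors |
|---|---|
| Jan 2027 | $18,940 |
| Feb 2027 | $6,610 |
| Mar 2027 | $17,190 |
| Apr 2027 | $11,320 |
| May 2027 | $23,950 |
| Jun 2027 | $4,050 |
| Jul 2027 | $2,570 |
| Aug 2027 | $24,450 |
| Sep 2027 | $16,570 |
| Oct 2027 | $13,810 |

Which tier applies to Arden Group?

Category B

Aggregate gross payments to contractors: $18,940 + $6,610 + $17,190 + $11,320 + $23,950 + $4,050 + $2,570 + $24,450 + $16,570 + $13,810 = $139,460.
$130,000 < $139,460 ≤ $150,000, so Category B applies.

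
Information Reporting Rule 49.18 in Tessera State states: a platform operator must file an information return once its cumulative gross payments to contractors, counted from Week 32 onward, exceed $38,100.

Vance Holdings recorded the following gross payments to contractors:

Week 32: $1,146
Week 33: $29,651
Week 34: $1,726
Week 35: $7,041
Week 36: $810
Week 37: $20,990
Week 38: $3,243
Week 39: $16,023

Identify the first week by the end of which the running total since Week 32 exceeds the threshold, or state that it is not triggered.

Through Week 32: $1,146
Through Week 33: $30,797
Through Week 34: $32,523
Through Week 35: $39,564 ← exceeds threshold

Week 35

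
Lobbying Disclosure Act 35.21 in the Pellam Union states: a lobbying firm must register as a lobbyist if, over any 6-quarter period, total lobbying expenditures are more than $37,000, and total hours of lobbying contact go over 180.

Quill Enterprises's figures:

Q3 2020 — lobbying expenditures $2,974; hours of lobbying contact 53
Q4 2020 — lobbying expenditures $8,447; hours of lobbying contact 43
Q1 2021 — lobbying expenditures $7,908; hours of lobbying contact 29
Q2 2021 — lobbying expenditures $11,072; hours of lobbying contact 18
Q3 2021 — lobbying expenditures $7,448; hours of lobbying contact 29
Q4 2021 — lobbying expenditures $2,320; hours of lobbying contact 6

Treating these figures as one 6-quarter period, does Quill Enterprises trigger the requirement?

No

Total lobbying expenditures: $2,974 + $8,447 + $7,908 + $11,072 + $7,448 + $2,320 = $40,169 (> $37,000).
Total hours of lobbying contact: 53 + 43 + 29 + 18 + 29 + 6 = 178 (≤ 180).
The test is 'and': the rule requires both, and at least one is not exceeded.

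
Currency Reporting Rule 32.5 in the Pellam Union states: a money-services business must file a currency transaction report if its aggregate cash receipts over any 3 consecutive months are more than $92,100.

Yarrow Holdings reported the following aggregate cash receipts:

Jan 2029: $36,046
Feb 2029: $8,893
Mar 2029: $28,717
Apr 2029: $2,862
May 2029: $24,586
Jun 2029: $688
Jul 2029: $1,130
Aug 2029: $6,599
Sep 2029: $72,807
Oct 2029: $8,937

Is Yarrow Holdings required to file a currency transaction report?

No

Jan 2029–Mar 2029: $36,046 + $8,893 + $28,717 = $73,656 (under)
Feb 2029–Apr 2029: $8,893 + $28,717 + $2,862 = $40,472 (under)
Mar 2029–May 2029: $28,717 + $2,862 + $24,586 = $56,165 (under)
Apr 2029–Jun 2029: $2,862 + $24,586 + $688 = $28,136 (under)
May 2029–Jul 2029: $24,586 + $688 + $1,130 = $26,404 (under)
Jun 2029–Aug 2029: $688 + $1,130 + $6,599 = $8,417 (under)
Jul 2029–Sep 2029: $1,130 + $6,599 + $72,807 = $80,536 (under)
Aug 2029–Oct 2029: $6,599 + $72,807 + $8,937 = $88,343 (under)
No window exceeds $92,100.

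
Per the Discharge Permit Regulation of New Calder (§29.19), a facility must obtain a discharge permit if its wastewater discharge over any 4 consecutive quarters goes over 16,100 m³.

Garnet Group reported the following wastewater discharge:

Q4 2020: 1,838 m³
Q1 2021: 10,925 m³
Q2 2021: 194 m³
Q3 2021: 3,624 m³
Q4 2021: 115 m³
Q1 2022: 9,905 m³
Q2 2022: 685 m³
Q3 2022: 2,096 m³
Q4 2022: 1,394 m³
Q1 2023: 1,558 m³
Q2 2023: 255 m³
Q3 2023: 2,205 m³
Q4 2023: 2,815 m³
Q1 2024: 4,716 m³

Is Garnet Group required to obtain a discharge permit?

Yes

Q4 2020–Q3 2021: 1,838 m³ + 10,925 m³ + 194 m³ + 3,624 m³ = 16,581 m³ (over)
Q1 2021–Q4 2021: 10,925 m³ + 194 m³ + 3,624 m³ + 115 m³ = 14,858 m³ (under)
Q2 2021–Q1 2022: 194 m³ + 3,624 m³ + 115 m³ + 9,905 m³ = 13,838 m³ (under)
Q3 2021–Q2 2022: 3,624 m³ + 115 m³ + 9,905 m³ + 685 m³ = 14,329 m³ (under)
Q4 2021–Q3 2022: 115 m³ + 9,905 m³ + 685 m³ + 2,096 m³ = 12,801 m³ (under)
Q1 2022–Q4 2022: 9,905 m³ + 685 m³ + 2,096 m³ + 1,394 m³ = 14,080 m³ (under)
Q2 2022–Q1 2023: 685 m³ + 2,096 m³ + 1,394 m³ + 1,558 m³ = 5,733 m³ (under)
Q3 2022–Q2 2023: 2,096 m³ + 1,394 m³ + 1,558 m³ + 255 m³ = 5,303 m³ (under)
Q4 2022–Q3 2023: 1,394 m³ + 1,558 m³ + 255 m³ + 2,205 m³ = 5,412 m³ (under)
Q1 2023–Q4 2023: 1,558 m³ + 255 m³ + 2,205 m³ + 2,815 m³ = 6,833 m³ (under)
Q2 2023–Q1 2024: 255 m³ + 2,205 m³ + 2,815 m³ + 4,716 m³ = 9,991 m³ (under)
At least one window exceeds 16,100 m³.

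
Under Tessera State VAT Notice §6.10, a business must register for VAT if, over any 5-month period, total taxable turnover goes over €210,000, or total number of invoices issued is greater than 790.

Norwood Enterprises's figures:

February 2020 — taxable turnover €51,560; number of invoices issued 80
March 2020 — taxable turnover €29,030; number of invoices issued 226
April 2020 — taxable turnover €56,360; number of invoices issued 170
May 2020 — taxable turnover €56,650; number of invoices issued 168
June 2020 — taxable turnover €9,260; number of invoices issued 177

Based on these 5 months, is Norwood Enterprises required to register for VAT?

Yes

Total taxable turnover: €51,560 + €29,030 + €56,360 + €56,650 + €9,260 = €202,860 (≤ €210,000).
Total number of invoices issued: 80 + 226 + 170 + 168 + 177 = 821 (> 790).
The test is 'or': at least one threshold is exceeded.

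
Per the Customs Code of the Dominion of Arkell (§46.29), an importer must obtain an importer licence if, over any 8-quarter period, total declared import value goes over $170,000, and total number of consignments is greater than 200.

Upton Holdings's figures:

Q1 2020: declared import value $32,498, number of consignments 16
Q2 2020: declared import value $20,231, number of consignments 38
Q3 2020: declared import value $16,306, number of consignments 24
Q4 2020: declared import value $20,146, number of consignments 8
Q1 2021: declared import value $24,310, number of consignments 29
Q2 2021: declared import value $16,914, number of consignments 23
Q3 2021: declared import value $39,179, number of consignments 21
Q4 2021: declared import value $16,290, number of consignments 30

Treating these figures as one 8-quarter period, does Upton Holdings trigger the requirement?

Total declared import value: $32,498 + $20,231 + $16,306 + $20,146 + $24,310 + $16,914 + $39,179 + $16,290 = $185,874 (> $170,000).
Total number of consignments: 16 + 38 + 24 + 8 + 29 + 23 + 21 + 30 = 189 (≤ 200).
The test is 'and': the rule requires both, and at least one is not exceeded.

No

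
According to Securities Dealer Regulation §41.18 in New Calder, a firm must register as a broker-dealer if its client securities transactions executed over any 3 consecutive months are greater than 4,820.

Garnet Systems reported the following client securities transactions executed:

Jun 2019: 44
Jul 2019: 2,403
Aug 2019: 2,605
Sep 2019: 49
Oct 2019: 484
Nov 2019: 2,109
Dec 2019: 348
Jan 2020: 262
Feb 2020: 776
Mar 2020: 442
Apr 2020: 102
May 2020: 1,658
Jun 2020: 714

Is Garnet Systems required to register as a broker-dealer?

Yes

Jun 2019–Aug 2019: 44 + 2,403 + 2,605 = 5,052 (over)
Jul 2019–Sep 2019: 2,403 + 2,605 + 49 = 5,057 (over)
Aug 2019–Oct 2019: 2,605 + 49 + 484 = 3,138 (under)
Sep 2019–Nov 2019: 49 + 484 + 2,109 = 2,642 (under)
Oct 2019–Dec 2019: 484 + 2,109 + 348 = 2,941 (under)
Nov 2019–Jan 2020: 2,109 + 348 + 262 = 2,719 (under)
Dec 2019–Feb 2020: 348 + 262 + 776 = 1,386 (under)
Jan 2020–Mar 2020: 262 + 776 + 442 = 1,480 (under)
Feb 2020–Apr 2020: 776 + 442 + 102 = 1,320 (under)
Mar 2020–May 2020: 442 + 102 + 1,658 = 2,202 (under)
Apr 2020–Jun 2020: 102 + 1,658 + 714 = 2,474 (under)
At least one window exceeds 4,820.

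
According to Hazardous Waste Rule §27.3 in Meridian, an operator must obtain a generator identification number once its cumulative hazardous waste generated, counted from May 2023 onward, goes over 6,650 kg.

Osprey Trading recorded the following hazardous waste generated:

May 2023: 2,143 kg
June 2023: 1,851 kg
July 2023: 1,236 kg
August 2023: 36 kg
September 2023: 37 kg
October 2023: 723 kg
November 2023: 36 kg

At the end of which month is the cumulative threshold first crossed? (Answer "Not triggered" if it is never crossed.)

Not triggered

Through May 2023: 2,143 kg
Through June 2023: 3,994 kg
Through July 2023: 5,230 kg
Through August 2023: 5,266 kg
Through September 2023: 5,303 kg
Through October 2023: 6,026 kg
Through November 2023: 6,062 kg
Final cumulative total 6,062 kg ≤ 6,650 kg; the threshold is never exceeded.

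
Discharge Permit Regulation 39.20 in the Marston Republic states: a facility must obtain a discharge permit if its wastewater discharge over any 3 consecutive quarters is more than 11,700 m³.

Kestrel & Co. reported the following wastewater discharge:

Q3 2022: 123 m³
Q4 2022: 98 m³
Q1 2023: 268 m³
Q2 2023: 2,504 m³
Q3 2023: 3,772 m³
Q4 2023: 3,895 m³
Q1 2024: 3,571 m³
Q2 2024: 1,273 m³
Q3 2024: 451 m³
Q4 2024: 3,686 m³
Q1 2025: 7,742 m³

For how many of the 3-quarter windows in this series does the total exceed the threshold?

Q3 2022–Q1 2023: 123 m³ + 98 m³ + 268 m³ = 489 m³ (under)
Q4 2022–Q2 2023: 98 m³ + 268 m³ + 2,504 m³ = 2,870 m³ (under)
Q1 2023–Q3 2023: 268 m³ + 2,504 m³ + 3,772 m³ = 6,544 m³ (under)
Q2 2023–Q4 2023: 2,504 m³ + 3,772 m³ + 3,895 m³ = 10,171 m³ (under)
Q3 2023–Q1 2024: 3,772 m³ + 3,895 m³ + 3,571 m³ = 11,238 m³ (under)
Q4 2023–Q2 2024: 3,895 m³ + 3,571 m³ + 1,273 m³ = 8,739 m³ (under)
Q1 2024–Q3 2024: 3,571 m³ + 1,273 m³ + 451 m³ = 5,295 m³ (under)
Q2 2024–Q4 2024: 1,273 m³ + 451 m³ + 3,686 m³ = 5,410 m³ (under)
Q3 2024–Q1 2025: 451 m³ + 3,686 m³ + 7,742 m³ = 11,879 m³ (over)
1 window exceeds the threshold.

1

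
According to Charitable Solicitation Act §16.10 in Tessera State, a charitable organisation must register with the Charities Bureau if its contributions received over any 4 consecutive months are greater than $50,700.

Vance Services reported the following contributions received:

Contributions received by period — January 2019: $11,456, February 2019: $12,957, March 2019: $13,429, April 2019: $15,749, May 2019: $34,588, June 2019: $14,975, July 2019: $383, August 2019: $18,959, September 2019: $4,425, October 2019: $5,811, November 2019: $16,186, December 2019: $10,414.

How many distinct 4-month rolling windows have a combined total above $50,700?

January 2019–April 2019: $11,456 + $12,957 + $13,429 + $15,749 = $53,591 (over)
February 2019–May 2019: $12,957 + $13,429 + $15,749 + $34,588 = $76,723 (over)
March 2019–June 2019: $13,429 + $15,749 + $34,588 + $14,975 = $78,741 (over)
April 2019–July 2019: $15,749 + $34,588 + $14,975 + $383 = $65,695 (over)
May 2019–August 2019: $34,588 + $14,975 + $383 + $18,959 = $68,905 (over)
June 2019–September 2019: $14,975 + $383 + $18,959 + $4,425 = $38,742 (under)
July 2019–October 2019: $383 + $18,959 + $4,425 + $5,811 = $29,578 (under)
August 2019–November 2019: $18,959 + $4,425 + $5,811 + $16,186 = $45,381 (under)
September 2019–December 2019: $4,425 + $5,811 + $16,186 + $10,414 = $36,836 (under)
5 windows exceed the threshold.

5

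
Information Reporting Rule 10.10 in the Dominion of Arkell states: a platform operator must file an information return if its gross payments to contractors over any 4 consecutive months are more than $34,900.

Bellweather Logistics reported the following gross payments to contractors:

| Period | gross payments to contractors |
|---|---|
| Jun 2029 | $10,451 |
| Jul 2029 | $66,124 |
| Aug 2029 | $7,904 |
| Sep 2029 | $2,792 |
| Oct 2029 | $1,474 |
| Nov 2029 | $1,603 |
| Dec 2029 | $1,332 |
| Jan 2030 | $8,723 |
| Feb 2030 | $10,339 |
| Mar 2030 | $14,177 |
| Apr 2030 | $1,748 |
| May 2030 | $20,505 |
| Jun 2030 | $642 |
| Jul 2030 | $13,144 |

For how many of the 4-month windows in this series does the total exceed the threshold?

6

Jun 2029–Sep 2029: $10,451 + $66,124 + $7,904 + $2,792 = $87,271 (over)
Jul 2029–Oct 2029: $66,124 + $7,904 + $2,792 + $1,474 = $78,294 (over)
Aug 2029–Nov 2029: $7,904 + $2,792 + $1,474 + $1,603 = $13,773 (under)
Sep 2029–Dec 2029: $2,792 + $1,474 + $1,603 + $1,332 = $7,201 (under)
Oct 2029–Jan 2030: $1,474 + $1,603 + $1,332 + $8,723 = $13,132 (under)
Nov 2029–Feb 2030: $1,603 + $1,332 + $8,723 + $10,339 = $21,997 (under)
Dec 2029–Mar 2030: $1,332 + $8,723 + $10,339 + $14,177 = $34,571 (under)
Jan 2030–Apr 2030: $8,723 + $10,339 + $14,177 + $1,748 = $34,987 (over)
Feb 2030–May 2030: $10,339 + $14,177 + $1,748 + $20,505 = $46,769 (over)
Mar 2030–Jun 2030: $14,177 + $1,748 + $20,505 + $642 = $37,072 (over)
Apr 2030–Jul 2030: $1,748 + $20,505 + $642 + $13,144 = $36,039 (over)
6 windows exceed the threshold.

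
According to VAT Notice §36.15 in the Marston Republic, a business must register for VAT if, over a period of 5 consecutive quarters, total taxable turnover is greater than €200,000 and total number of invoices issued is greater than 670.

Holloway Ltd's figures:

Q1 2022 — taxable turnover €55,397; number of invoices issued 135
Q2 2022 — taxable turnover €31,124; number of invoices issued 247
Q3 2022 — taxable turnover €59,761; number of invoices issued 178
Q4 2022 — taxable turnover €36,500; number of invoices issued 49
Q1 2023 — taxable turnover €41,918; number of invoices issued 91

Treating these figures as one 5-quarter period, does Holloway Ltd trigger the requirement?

Total taxable turnover: €55,397 + €31,124 + €59,761 + €36,500 + €41,918 = €224,700 (> €200,000).
Total number of invoices issued: 135 + 247 + 178 + 49 + 91 = 700 (> 670).
The test is 'and': both thresholds are exceeded.

Yes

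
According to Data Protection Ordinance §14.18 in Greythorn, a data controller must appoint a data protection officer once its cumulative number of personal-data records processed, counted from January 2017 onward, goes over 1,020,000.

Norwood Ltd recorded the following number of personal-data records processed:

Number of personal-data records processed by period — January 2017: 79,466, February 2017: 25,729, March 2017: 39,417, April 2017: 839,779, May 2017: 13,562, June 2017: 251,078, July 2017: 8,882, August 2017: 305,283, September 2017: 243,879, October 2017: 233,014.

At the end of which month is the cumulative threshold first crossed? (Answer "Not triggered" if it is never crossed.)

Through January 2017: 79,466
Through February 2017: 105,195
Through March 2017: 144,612
Through April 2017: 984,391
Through May 2017: 997,953
Through June 2017: 1,249,031 ← exceeds threshold

June 2017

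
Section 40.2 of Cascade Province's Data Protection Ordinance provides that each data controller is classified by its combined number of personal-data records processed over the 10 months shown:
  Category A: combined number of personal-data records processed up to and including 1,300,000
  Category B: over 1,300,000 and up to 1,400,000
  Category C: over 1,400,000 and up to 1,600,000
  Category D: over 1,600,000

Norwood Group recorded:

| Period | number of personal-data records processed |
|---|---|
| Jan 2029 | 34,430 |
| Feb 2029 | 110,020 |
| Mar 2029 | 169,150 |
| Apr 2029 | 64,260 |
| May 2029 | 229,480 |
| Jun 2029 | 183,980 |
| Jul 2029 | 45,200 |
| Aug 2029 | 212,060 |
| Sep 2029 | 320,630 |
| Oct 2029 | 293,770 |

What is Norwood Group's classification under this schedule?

Category D

Combined number of personal-data records processed: 34,430 + 110,020 + 169,150 + 64,260 + 229,480 + 183,980 + 45,200 + 212,060 + 320,630 + 293,770 = 1,662,980.
1,662,980 > 1,600,000, so Category D applies.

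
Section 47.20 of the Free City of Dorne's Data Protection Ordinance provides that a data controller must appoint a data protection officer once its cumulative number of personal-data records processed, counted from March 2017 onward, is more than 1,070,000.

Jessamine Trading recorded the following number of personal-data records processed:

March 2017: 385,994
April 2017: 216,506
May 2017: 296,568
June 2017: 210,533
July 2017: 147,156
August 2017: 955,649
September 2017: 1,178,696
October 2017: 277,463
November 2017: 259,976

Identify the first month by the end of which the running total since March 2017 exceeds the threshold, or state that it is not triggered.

Through March 2017: 385,994
Through April 2017: 602,500
Through May 2017: 899,068
Through June 2017: 1,109,601 ← exceeds threshold

June 2017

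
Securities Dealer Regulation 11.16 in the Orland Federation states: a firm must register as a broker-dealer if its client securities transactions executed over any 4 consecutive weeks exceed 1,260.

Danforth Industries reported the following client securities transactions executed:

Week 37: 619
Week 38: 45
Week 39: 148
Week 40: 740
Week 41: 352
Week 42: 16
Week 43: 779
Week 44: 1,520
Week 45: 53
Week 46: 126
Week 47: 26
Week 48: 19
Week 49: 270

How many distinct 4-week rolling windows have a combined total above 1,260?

Week 37–Week 40: 619 + 45 + 148 + 740 = 1,552 (over)
Week 38–Week 41: 45 + 148 + 740 + 352 = 1,285 (over)
Week 39–Week 42: 148 + 740 + 352 + 16 = 1,256 (under)
Week 40–Week 43: 740 + 352 + 16 + 779 = 1,887 (over)
Week 41–Week 44: 352 + 16 + 779 + 1,520 = 2,667 (over)
Week 42–Week 45: 16 + 779 + 1,520 + 53 = 2,368 (over)
Week 43–Week 46: 779 + 1,520 + 53 + 126 = 2,478 (over)
Week 44–Week 47: 1,520 + 53 + 126 + 26 = 1,725 (over)
Week 45–Week 48: 53 + 126 + 26 + 19 = 224 (under)
Week 46–Week 49: 126 + 26 + 19 + 270 = 441 (under)
7 windows exceed the threshold.

7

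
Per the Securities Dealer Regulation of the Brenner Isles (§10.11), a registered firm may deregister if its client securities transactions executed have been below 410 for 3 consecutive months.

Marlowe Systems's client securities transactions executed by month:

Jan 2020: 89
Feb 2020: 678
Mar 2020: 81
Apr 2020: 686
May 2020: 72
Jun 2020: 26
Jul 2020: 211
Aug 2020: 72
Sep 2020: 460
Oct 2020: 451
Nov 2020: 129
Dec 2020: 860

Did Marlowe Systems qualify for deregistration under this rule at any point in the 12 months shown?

Months below 410: Jan 2020, Mar 2020, May 2020, Jun 2020, Jul 2020, Aug 2020, Nov 2020.
Longest run of consecutive months below the threshold: 4.
4 ≥ 3, so Marlowe Systems became eligible.

Yes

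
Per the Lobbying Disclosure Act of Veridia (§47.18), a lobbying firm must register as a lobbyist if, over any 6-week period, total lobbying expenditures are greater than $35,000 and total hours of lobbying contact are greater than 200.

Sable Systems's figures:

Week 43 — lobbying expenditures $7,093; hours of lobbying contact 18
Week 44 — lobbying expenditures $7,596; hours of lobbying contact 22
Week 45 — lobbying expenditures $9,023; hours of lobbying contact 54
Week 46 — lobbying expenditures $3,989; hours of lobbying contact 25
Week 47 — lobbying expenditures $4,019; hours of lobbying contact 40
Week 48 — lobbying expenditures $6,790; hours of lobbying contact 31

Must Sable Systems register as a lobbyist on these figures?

Total lobbying expenditures: $7,093 + $7,596 + $9,023 + $3,989 + $4,019 + $6,790 = $38,510 (> $35,000).
Total hours of lobbying contact: 18 + 22 + 54 + 25 + 40 + 31 = 190 (≤ 200).
The test is 'and': the rule requires both, and at least one is not exceeded.

No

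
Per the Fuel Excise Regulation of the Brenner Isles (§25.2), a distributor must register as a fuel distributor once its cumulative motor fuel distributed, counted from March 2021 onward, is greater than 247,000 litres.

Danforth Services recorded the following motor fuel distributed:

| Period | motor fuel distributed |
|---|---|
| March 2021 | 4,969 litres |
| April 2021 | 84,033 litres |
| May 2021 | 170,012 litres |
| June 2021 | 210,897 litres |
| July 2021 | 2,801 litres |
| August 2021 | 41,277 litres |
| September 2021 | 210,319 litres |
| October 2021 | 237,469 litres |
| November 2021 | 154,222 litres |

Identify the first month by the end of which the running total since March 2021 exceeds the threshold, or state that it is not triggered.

Through March 2021: 4,969 litres
Through April 2021: 89,002 litres
Through May 2021: 259,014 litres ← exceeds threshold

May 2021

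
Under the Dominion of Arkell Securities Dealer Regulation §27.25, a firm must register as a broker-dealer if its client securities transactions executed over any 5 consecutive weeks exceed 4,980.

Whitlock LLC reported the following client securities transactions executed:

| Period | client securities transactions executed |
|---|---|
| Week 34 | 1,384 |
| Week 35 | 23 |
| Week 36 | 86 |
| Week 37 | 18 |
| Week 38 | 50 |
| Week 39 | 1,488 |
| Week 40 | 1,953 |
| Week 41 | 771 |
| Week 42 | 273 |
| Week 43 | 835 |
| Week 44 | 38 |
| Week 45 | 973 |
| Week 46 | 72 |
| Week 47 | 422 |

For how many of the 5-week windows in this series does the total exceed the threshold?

1

Week 34–Week 38: 1,384 + 23 + 86 + 18 + 50 = 1,561 (under)
Week 35–Week 39: 23 + 86 + 18 + 50 + 1,488 = 1,665 (under)
Week 36–Week 40: 86 + 18 + 50 + 1,488 + 1,953 = 3,595 (under)
Week 37–Week 41: 18 + 50 + 1,488 + 1,953 + 771 = 4,280 (under)
Week 38–Week 42: 50 + 1,488 + 1,953 + 771 + 273 = 4,535 (under)
Week 39–Week 43: 1,488 + 1,953 + 771 + 273 + 835 = 5,320 (over)
Week 40–Week 44: 1,953 + 771 + 273 + 835 + 38 = 3,870 (under)
Week 41–Week 45: 771 + 273 + 835 + 38 + 973 = 2,890 (under)
Week 42–Week 46: 273 + 835 + 38 + 973 + 72 = 2,191 (under)
Week 43–Week 47: 835 + 38 + 973 + 72 + 422 = 2,340 (under)
1 window exceeds the threshold.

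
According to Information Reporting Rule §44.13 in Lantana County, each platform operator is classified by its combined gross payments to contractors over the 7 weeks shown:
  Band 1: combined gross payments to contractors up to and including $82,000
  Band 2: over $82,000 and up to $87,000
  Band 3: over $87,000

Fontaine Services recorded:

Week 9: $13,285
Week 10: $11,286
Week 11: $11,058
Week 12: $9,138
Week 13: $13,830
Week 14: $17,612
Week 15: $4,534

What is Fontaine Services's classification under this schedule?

Band 1

Combined gross payments to contractors: $13,285 + $11,286 + $11,058 + $9,138 + $13,830 + $17,612 + $4,534 = $80,743.
$80,743 ≤ $82,000, so Band 1 applies.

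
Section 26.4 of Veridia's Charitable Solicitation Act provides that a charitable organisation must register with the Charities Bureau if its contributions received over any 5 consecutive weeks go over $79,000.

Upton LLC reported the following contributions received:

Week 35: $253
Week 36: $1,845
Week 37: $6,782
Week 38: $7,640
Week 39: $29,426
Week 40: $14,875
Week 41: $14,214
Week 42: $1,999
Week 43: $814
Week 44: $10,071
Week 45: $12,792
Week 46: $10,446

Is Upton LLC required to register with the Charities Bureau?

Week 35–Week 39: $253 + $1,845 + $6,782 + $7,640 + $29,426 = $45,946 (under)
Week 36–Week 40: $1,845 + $6,782 + $7,640 + $29,426 + $14,875 = $60,568 (under)
Week 37–Week 41: $6,782 + $7,640 + $29,426 + $14,875 + $14,214 = $72,937 (under)
Week 38–Week 42: $7,640 + $29,426 + $14,875 + $14,214 + $1,999 = $68,154 (under)
Week 39–Week 43: $29,426 + $14,875 + $14,214 + $1,999 + $814 = $61,328 (under)
Week 40–Week 44: $14,875 + $14,214 + $1,999 + $814 + $10,071 = $41,973 (under)
Week 41–Week 45: $14,214 + $1,999 + $814 + $10,071 + $12,792 = $39,890 (under)
Week 42–Week 46: $1,999 + $814 + $10,071 + $12,792 + $10,446 = $36,122 (under)
No window exceeds $79,000.

No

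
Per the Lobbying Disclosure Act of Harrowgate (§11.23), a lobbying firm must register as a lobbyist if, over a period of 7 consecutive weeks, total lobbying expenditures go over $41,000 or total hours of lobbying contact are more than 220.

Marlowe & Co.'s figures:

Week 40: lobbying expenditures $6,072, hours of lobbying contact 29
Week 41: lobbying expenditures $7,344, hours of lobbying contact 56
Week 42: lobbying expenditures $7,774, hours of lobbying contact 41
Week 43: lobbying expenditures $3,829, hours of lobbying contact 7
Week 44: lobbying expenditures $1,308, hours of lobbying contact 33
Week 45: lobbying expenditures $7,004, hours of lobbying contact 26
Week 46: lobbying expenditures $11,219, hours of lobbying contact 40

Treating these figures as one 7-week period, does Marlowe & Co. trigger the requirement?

Total lobbying expenditures: $6,072 + $7,344 + $7,774 + $3,829 + $1,308 + $7,004 + $11,219 = $44,550 (> $41,000).
Total hours of lobbying contact: 29 + 56 + 41 + 7 + 33 + 26 + 40 = 232 (> 220).
The test is 'or': at least one threshold is exceeded.

Yes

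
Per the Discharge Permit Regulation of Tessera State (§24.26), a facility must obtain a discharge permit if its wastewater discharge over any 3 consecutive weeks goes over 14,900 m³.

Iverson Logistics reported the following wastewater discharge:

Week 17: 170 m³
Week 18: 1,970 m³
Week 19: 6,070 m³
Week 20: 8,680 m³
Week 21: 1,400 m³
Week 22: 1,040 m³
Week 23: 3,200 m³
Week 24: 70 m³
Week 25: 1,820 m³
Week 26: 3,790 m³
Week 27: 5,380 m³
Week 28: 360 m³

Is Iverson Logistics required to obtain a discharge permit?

Week 17–Week 19: 170 m³ + 1,970 m³ + 6,070 m³ = 8,210 m³ (under)
Week 18–Week 20: 1,970 m³ + 6,070 m³ + 8,680 m³ = 16,720 m³ (over)
Week 19–Week 21: 6,070 m³ + 8,680 m³ + 1,400 m³ = 16,150 m³ (over)
Week 20–Week 22: 8,680 m³ + 1,400 m³ + 1,040 m³ = 11,120 m³ (under)
Week 21–Week 23: 1,400 m³ + 1,040 m³ + 3,200 m³ = 5,640 m³ (under)
Week 22–Week 24: 1,040 m³ + 3,200 m³ + 70 m³ = 4,310 m³ (under)
Week 23–Week 25: 3,200 m³ + 70 m³ + 1,820 m³ = 5,090 m³ (under)
Week 24–Week 26: 70 m³ + 1,820 m³ + 3,790 m³ = 5,680 m³ (under)
Week 25–Week 27: 1,820 m³ + 3,790 m³ + 5,380 m³ = 10,990 m³ (under)
Week 26–Week 28: 3,790 m³ + 5,380 m³ + 360 m³ = 9,530 m³ (under)
At least one window exceeds 14,900 m³.

Yes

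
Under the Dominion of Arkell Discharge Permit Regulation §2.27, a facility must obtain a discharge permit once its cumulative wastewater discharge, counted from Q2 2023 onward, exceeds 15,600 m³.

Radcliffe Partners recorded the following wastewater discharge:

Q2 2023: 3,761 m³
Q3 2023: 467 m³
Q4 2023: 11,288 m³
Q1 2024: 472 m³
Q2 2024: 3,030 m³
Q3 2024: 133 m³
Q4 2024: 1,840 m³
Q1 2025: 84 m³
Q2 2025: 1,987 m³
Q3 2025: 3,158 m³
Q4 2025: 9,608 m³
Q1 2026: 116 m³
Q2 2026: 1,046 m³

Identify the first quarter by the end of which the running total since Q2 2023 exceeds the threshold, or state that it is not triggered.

Q1 2024

Through Q2 2023: 3,761 m³
Through Q3 2023: 4,228 m³
Through Q4 2023: 15,516 m³
Through Q1 2024: 15,988 m³ ← exceeds threshold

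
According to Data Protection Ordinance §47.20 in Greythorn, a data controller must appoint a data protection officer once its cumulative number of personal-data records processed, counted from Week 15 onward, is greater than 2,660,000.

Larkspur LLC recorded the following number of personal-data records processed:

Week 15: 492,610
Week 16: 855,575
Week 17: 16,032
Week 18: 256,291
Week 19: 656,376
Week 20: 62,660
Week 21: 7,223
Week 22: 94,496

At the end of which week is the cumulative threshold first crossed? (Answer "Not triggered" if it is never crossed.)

Through Week 15: 492,610
Through Week 16: 1,348,185
Through Week 17: 1,364,217
Through Week 18: 1,620,508
Through Week 19: 2,276,884
Through Week 20: 2,339,544
Through Week 21: 2,346,767
Through Week 22: 2,441,263
Final cumulative total 2,441,263 ≤ 2,660,000; the threshold is never exceeded.

Not triggered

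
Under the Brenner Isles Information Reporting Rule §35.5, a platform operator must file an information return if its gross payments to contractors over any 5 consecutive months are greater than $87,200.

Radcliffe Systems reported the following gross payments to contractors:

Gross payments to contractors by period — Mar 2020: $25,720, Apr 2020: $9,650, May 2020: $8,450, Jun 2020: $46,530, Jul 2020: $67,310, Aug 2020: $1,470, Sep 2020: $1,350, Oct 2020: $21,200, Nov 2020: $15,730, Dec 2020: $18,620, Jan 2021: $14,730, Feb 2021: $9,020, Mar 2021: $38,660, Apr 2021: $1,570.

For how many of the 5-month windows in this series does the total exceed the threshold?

Mar 2020–Jul 2020: $25,720 + $9,650 + $8,450 + $46,530 + $67,310 = $157,660 (over)
Apr 2020–Aug 2020: $9,650 + $8,450 + $46,530 + $67,310 + $1,470 = $133,410 (over)
May 2020–Sep 2020: $8,450 + $46,530 + $67,310 + $1,470 + $1,350 = $125,110 (over)
Jun 2020–Oct 2020: $46,530 + $67,310 + $1,470 + $1,350 + $21,200 = $137,860 (over)
Jul 2020–Nov 2020: $67,310 + $1,470 + $1,350 + $21,200 + $15,730 = $107,060 (over)
Aug 2020–Dec 2020: $1,470 + $1,350 + $21,200 + $15,730 + $18,620 = $58,370 (under)
Sep 2020–Jan 2021: $1,350 + $21,200 + $15,730 + $18,620 + $14,730 = $71,630 (under)
Oct 2020–Feb 2021: $21,200 + $15,730 + $18,620 + $14,730 + $9,020 = $79,300 (under)
Nov 2020–Mar 2021: $15,730 + $18,620 + $14,730 + $9,020 + $38,660 = $96,760 (over)
Dec 2020–Apr 2021: $18,620 + $14,730 + $9,020 + $38,660 + $1,570 = $82,600 (under)
6 windows exceed the threshold.

6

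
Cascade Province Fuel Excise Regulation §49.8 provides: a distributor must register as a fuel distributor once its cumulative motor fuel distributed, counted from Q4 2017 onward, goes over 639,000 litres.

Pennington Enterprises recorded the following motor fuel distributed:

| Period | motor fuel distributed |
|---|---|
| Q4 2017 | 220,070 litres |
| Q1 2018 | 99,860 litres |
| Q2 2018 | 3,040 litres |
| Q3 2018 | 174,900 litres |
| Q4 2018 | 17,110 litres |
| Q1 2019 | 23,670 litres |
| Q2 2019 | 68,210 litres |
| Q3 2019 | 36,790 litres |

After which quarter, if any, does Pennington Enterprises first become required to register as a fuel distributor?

Through Q4 2017: 220,070 litres
Through Q1 2018: 319,930 litres
Through Q2 2018: 322,970 litres
Through Q3 2018: 497,870 litres
Through Q4 2018: 514,980 litres
Through Q1 2019: 538,650 litres
Through Q2 2019: 606,860 litres
Through Q3 2019: 643,650 litres ← exceeds threshold

Q3 2019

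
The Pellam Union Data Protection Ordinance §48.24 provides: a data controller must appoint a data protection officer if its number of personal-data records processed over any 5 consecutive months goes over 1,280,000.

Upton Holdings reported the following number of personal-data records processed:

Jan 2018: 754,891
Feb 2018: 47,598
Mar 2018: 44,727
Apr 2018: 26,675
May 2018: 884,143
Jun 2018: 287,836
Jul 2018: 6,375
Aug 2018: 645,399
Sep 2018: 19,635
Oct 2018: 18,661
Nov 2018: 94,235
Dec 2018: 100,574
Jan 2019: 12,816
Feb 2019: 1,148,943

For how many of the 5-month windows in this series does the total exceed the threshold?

Jan 2018–May 2018: 754,891 + 47,598 + 44,727 + 26,675 + 884,143 = 1,758,034 (over)
Feb 2018–Jun 2018: 47,598 + 44,727 + 26,675 + 884,143 + 287,836 = 1,290,979 (over)
Mar 2018–Jul 2018: 44,727 + 26,675 + 884,143 + 287,836 + 6,375 = 1,249,756 (under)
Apr 2018–Aug 2018: 26,675 + 884,143 + 287,836 + 6,375 + 645,399 = 1,850,428 (over)
May 2018–Sep 2018: 884,143 + 287,836 + 6,375 + 645,399 + 19,635 = 1,843,388 (over)
Jun 2018–Oct 2018: 287,836 + 6,375 + 645,399 + 19,635 + 18,661 = 977,906 (under)
Jul 2018–Nov 2018: 6,375 + 645,399 + 19,635 + 18,661 + 94,235 = 784,305 (under)
Aug 2018–Dec 2018: 645,399 + 19,635 + 18,661 + 94,235 + 100,574 = 878,504 (under)
Sep 2018–Jan 2019: 19,635 + 18,661 + 94,235 + 100,574 + 12,816 = 245,921 (under)
Oct 2018–Feb 2019: 18,661 + 94,235 + 100,574 + 12,816 + 1,148,943 = 1,375,229 (over)
5 windows exceed the threshold.

5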